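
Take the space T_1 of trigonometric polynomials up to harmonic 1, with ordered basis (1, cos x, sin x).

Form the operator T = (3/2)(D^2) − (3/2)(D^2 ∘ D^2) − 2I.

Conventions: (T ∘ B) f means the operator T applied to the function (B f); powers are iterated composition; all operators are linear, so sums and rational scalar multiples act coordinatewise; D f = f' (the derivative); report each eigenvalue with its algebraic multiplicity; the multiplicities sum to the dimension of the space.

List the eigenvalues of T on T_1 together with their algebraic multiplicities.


λ = -5 (multiplicity 2), λ = -2 (multiplicity 1)

image of 1: -2
image of cos x: -5cos x
image of sin x: -5sin x
the matrix is diagonal; its diagonal is (-2, -5, -5)
for a triangular matrix the eigenvalues are the diagonal entries, with algebraic multiplicity their repetition count


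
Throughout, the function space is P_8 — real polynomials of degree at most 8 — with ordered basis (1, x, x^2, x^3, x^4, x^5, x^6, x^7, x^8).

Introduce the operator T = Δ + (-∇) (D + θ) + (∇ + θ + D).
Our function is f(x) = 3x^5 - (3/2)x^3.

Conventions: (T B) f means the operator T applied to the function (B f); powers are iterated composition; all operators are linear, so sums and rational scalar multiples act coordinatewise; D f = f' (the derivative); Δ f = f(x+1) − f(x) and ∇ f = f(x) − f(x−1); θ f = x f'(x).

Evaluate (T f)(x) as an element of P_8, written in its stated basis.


the image equals g(x) = 15x^5 - 30x^4 + (171/2)x^3 + (21/2)x + 3

Δ f = 15x^4 + 30x^3 + (51/2)x^2 + (21/2)x + 3/2
D f = 15x^4 - (9/2)x^2
θ f = 15x^5 - (9/2)x^3
(D + θ) f = 15x^5 + 15x^4 - (9/2)x^3 - (9/2)x^2
∇ (D + θ) f = 75x^4 - 90x^3 + (93/2)x^2 - (21/2)x
(-∇) (D + θ) f = -75x^4 + 90x^3 - (93/2)x^2 + (21/2)x
∇ f = 15x^4 - 30x^3 + (51/2)x^2 - (21/2)x + 3/2
θ f = 15x^5 - (9/2)x^3
D f = 15x^4 - (9/2)x^2
(∇ + θ + D) f = 15x^5 + 30x^4 - (69/2)x^3 + 21x^2 - (21/2)x + 3/2
(Δ + (-∇) (D + θ) + (∇ + θ + D)) f = 15x^5 - 30x^4 + (171/2)x^3 + (21/2)x + 3


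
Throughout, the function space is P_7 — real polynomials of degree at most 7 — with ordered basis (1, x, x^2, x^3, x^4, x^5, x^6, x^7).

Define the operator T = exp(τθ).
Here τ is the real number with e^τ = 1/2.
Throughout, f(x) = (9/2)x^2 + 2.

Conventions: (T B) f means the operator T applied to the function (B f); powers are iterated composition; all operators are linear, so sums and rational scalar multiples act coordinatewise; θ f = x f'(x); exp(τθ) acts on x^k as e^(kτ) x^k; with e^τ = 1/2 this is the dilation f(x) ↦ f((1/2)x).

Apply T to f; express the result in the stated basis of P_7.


exp(τθ) x^k = e^(kτ) x^k; with e^τ = 1/2 this sends x^k to (1/2)^k x^k
x^2 ↦ 1/4 x^2
applying this coordinatewise to f: exp(τθ) f = (9/8)x^2 + 2

g(x) = (9/8)x^2 + 2


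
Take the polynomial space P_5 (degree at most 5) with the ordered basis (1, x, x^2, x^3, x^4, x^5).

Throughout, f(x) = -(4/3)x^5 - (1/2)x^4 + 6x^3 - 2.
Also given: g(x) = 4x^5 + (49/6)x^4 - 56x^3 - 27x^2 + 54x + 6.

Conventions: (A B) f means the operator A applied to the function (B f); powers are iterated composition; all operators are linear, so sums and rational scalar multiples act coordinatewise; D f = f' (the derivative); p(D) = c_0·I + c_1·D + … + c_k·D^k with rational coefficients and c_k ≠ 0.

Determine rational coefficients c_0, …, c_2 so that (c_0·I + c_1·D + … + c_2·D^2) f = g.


p(D) = -3·I − D + (3/2)·D^2, i.e. c_0 = -3, c_1 = -1, c_2 = 3/2

D^0 f = -(4/3)x^5 - (1/2)x^4 + 6x^3 - 2
D^1 f = -(20/3)x^4 - 2x^3 + 18x^2
D^2 f = -(80/3)x^3 - 6x^2 + 36x
matching coefficients of g against c_0 f + c_1 Df + … from the top degree down determines the c_i
solution: c_0 = -3, c_1 = -1, c_2 = 3/2


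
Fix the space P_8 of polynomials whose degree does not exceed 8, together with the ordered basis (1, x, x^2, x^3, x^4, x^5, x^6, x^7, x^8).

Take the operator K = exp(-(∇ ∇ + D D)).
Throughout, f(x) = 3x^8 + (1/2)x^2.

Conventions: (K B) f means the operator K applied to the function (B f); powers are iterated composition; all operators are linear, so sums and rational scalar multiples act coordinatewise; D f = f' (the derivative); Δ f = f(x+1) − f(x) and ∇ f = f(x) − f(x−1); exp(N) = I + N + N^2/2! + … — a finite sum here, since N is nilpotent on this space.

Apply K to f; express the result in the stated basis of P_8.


the result is g(x) = 3x^8 - 336x^6 + 1008x^5 + 7140x^4 - 35280x^3 + (29905/2)x^2 + 113904x - 110552

order-1 term: -336x^6 + 1008x^5 - 2940x^4 + 5040x^3 - 5208x^2 + 3024x - 764
order-2 term: 10080x^4 - 40320x^3 + 100800x^2 - 131040x + 71652
order-3 term: -80640x^2 + 241920x - 262080
order-4 term: 80640
the series for exp(-(∇ ∇ + D D)) f terminates at order 4
exp(-(∇ ∇ + D D)) f = 3x^8 - 336x^6 + 1008x^5 + 7140x^4 - 35280x^3 + (29905/2)x^2 + 113904x - 110552


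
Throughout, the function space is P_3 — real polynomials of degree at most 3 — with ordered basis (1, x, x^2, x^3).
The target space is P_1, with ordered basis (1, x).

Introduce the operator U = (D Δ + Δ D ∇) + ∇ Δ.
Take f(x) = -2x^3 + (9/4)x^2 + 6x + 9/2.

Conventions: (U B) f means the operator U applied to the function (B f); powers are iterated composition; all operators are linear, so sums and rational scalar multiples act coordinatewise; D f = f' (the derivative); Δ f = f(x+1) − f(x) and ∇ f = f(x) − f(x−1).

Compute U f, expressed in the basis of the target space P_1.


g(x) = -24x - 9

Δ f = -6x^2 - (3/2)x + 25/4
D Δ f = -12x - 3/2
∇ f = -6x^2 + (21/2)x + 7/4
D ∇ f = -12x + 21/2
Δ D ∇ f = -12
(D Δ + Δ D ∇) f = -12x - 27/2
Δ f = -6x^2 - (3/2)x + 25/4
∇ Δ f = -12x + 9/2
((D Δ + Δ D ∇) + ∇ Δ) f = -24x - 9


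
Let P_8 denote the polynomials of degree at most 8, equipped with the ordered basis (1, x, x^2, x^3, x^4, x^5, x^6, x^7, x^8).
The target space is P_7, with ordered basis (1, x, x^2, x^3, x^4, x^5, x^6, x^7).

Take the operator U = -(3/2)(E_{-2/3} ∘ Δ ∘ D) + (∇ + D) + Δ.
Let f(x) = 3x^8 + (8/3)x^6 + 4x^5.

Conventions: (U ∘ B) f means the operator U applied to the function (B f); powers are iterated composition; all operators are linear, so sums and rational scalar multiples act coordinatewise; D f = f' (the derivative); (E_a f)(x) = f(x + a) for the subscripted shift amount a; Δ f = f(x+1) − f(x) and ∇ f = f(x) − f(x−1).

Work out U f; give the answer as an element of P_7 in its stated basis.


D f = 24x^7 + 16x^5 + 20x^4
Δ D f = 168x^6 + 504x^5 + 920x^4 + 1080x^3 + 784x^2 + 328x + 60
E_{-2/3} Δ D f = 168x^6 - 168x^5 + 360x^4 - (1160/9)x^3 + (736/9)x^2 - (8/3)x - 28/243
(-(3/2)(E_{-2/3} ∘ Δ ∘ D)) f = -252x^6 + 252x^5 - 540x^4 + (580/3)x^3 - (368/3)x^2 + 4x + 14/81
∇ f = 24x^7 - 84x^6 + 184x^5 - 230x^4 + (544/3)x^3 - 84x^2 + 20x - 5/3
D f = 24x^7 + 16x^5 + 20x^4
(∇ + D) f = 48x^7 - 84x^6 + 200x^5 - 210x^4 + (544/3)x^3 - 84x^2 + 20x - 5/3
Δ f = 24x^7 + 84x^6 + 184x^5 + 270x^4 + (784/3)x^3 + 164x^2 + 60x + 29/3
(-(3/2)(E_{-2/3} ∘ Δ ∘ D) + (∇ + D) + Δ) f = 72x^7 - 252x^6 + 636x^5 - 480x^4 + 636x^3 - (128/3)x^2 + 84x + 662/81

the image equals g(x) = 72x^7 - 252x^6 + 636x^5 - 480x^4 + 636x^3 - (128/3)x^2 + 84x + 662/81


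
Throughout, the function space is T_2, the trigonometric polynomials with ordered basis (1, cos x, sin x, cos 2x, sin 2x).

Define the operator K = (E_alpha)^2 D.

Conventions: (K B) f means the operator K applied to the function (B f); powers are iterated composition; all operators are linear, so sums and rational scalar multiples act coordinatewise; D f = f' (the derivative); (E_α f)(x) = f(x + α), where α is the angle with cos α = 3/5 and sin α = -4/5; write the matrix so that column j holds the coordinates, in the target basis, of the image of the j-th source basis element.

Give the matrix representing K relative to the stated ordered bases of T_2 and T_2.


the matrix is [[0, 0, 0, 0, 0]; [0, 24/25, -7/25, 0, 0]; [0, 7/25, 24/25, 0, 0]; [0, 0, 0, -672/625, -1054/625]; [0, 0, 0, 1054/625, -672/625]] (rows listed top to bottom)

image of 1: 0
image of cos x: (24/25)cos x + (7/25)sin x
image of sin x: -(7/25)cos x + (24/25)sin x
image of cos 2x: -(672/625)cos 2x + (1054/625)sin 2x
image of sin 2x: -(1054/625)cos 2x - (672/625)sin 2x
each image's coordinates form column j of the matrix


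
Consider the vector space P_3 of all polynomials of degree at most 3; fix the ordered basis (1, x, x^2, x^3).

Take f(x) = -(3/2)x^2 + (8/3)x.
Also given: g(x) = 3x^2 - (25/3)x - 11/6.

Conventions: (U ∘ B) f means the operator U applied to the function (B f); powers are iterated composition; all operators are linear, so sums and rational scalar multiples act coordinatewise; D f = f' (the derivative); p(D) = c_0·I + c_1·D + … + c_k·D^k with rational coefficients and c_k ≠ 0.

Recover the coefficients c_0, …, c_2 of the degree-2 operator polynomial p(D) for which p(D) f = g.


D^0 f = -(3/2)x^2 + (8/3)x
D^1 f = -3x + 8/3
D^2 f = -3
matching coefficients of g against c_0 f + c_1 Df + … from the top degree down determines the c_i
solution: c_0 = -2, c_1 = 1, c_2 = 3/2

p(D) = -2·I + D + (3/2)·D^2, i.e. c_0 = -2, c_1 = 1, c_2 = 3/2


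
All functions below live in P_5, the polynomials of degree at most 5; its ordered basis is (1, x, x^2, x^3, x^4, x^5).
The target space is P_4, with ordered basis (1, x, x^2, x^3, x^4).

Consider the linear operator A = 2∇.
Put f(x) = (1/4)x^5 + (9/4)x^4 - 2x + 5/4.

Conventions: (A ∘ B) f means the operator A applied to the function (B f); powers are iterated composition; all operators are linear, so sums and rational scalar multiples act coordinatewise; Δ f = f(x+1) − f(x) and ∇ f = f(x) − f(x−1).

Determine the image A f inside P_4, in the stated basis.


the image equals g(x) = (5/2)x^4 + 13x^3 - 22x^2 + (31/2)x - 8

∇ f = (5/4)x^4 + (13/2)x^3 - 11x^2 + (31/4)x - 4
(2∇) f = (5/2)x^4 + 13x^3 - 22x^2 + (31/2)x - 8


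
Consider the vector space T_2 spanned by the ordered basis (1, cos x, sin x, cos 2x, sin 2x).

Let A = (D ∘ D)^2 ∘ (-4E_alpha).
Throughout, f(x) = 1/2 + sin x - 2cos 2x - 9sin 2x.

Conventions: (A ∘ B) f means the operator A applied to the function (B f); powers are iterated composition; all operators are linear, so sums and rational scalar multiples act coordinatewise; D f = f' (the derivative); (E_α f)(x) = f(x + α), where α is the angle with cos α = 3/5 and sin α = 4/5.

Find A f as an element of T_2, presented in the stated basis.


E_alpha f = 1/2 + (4/5)cos x + (3/5)sin x - (202/25)cos 2x + (111/25)sin 2x
(-4E_alpha) f = -2 - (16/5)cos x - (12/5)sin x + (808/25)cos 2x - (444/25)sin 2x
D (-4E_alpha) f = -(12/5)cos x + (16/5)sin x - (888/25)cos 2x - (1616/25)sin 2x
D D (-4E_alpha) f = (16/5)cos x + (12/5)sin x - (3232/25)cos 2x + (1776/25)sin 2x
D (D ∘ D) (-4E_alpha) f = (12/5)cos x - (16/5)sin x + (3552/25)cos 2x + (6464/25)sin 2x
D D (D ∘ D) (-4E_alpha) f = -(16/5)cos x - (12/5)sin x + (12928/25)cos 2x - (7104/25)sin 2x

the result is g(x) = -(16/5)cos x - (12/5)sin x + (12928/25)cos 2x - (7104/25)sin 2x


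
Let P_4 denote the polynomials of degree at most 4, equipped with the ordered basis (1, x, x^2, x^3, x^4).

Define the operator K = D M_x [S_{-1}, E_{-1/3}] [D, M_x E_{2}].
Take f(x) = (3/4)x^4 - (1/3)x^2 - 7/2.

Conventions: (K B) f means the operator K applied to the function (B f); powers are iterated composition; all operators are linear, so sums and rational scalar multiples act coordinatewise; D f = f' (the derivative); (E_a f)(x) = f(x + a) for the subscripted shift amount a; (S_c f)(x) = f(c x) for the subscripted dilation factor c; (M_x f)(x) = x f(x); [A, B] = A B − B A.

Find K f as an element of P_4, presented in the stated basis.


the result is g(x) = 8x^3 - 36x^2 + (428/9)x - 140/9

E_{2} f = (3/4)x^4 + 6x^3 + (53/3)x^2 + (68/3)x + 43/6
M_x E_{2} f = (3/4)x^5 + 6x^4 + (53/3)x^3 + (68/3)x^2 + (43/6)x
D (M_x E_{2}) f = (15/4)x^4 + 24x^3 + 53x^2 + (136/3)x + 43/6
D f = 3x^3 - (2/3)x
E_{2} D f = 3x^3 + 18x^2 + (106/3)x + 68/3
M_x E_{2} D f = 3x^4 + 18x^3 + (106/3)x^2 + (68/3)x
[D, M_x E_{2}] f = (3/4)x^4 + 6x^3 + (53/3)x^2 + (68/3)x + 43/6
E_{-1/3} [D, M_x E_{2}] f = (3/4)x^4 + 5x^3 + (73/6)x^2 + (115/9)x + 49/36
S_{-1} E_{-1/3} [D, M_x E_{2}] f = (3/4)x^4 - 5x^3 + (73/6)x^2 - (115/9)x + 49/36
S_{-1} [D, M_x E_{2}] f = (3/4)x^4 - 6x^3 + (53/3)x^2 - (68/3)x + 43/6
E_{-1/3} S_{-1} [D, M_x E_{2}] f = (3/4)x^4 - 7x^3 + (145/6)x^2 - (329/9)x + 203/12
[S_{-1}, E_{-1/3}] [D, M_x E_{2}] f = 2x^3 - 12x^2 + (214/9)x - 140/9
M_x [S_{-1}, E_{-1/3}] [D, M_x E_{2}] f = 2x^4 - 12x^3 + (214/9)x^2 - (140/9)x
D M_x [S_{-1}, E_{-1/3}] [D, M_x E_{2}] f = 8x^3 - 36x^2 + (428/9)x - 140/9


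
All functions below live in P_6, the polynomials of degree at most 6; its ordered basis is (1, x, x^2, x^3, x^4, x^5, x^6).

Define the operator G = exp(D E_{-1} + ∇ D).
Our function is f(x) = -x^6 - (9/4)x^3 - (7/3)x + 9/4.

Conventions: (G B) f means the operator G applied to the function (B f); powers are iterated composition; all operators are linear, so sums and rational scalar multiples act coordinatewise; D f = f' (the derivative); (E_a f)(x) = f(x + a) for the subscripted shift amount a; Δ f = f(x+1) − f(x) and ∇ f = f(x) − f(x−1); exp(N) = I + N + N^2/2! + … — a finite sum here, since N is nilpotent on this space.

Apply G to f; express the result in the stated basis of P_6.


order-1 term: -6x^5 - (27/4)x^2 - 7/3
order-2 term: -15x^4 - (27/4)x
order-3 term: -20x^3 - 9/4
order-4 term: -15x^2
order-5 term: -6x
order-6 term: -1
the series for exp(D E_{-1} + ∇ D) f terminates at order 6
exp(D E_{-1} + ∇ D) f = -x^6 - 6x^5 - 15x^4 - (89/4)x^3 - (87/4)x^2 - (181/12)x - 10/3

g(x) = -x^6 - 6x^5 - 15x^4 - (89/4)x^3 - (87/4)x^2 - (181/12)x - 10/3


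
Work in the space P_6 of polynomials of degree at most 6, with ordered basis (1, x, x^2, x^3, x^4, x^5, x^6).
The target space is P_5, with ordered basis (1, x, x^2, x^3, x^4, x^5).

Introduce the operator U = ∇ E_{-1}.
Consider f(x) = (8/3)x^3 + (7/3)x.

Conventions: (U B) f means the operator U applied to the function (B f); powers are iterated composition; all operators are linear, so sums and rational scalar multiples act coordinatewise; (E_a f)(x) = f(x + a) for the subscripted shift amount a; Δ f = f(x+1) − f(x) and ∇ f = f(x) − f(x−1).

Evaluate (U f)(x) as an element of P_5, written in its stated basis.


the image equals g(x) = 8x^2 - 24x + 21

E_{-1} f = (8/3)x^3 - 8x^2 + (31/3)x - 5
∇ E_{-1} f = 8x^2 - 24x + 21


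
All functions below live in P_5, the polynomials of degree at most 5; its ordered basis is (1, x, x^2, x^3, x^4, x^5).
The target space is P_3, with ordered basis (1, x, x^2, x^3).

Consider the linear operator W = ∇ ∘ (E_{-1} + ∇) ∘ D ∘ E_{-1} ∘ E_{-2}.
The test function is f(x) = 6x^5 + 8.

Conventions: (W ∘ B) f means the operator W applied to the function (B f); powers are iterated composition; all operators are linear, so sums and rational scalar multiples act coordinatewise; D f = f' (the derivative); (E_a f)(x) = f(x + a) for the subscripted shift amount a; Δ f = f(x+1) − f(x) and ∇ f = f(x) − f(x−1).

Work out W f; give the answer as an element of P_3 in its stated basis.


E_{-2} f = 6x^5 - 60x^4 + 240x^3 - 480x^2 + 480x - 184
E_{-1} E_{-2} f = 6x^5 - 90x^4 + 540x^3 - 1620x^2 + 2430x - 1450
D E_{-1} E_{-2} f = 30x^4 - 360x^3 + 1620x^2 - 3240x + 2430
E_{-1} (D ∘ E_{-1} ∘ E_{-2}) f = 30x^4 - 480x^3 + 2880x^2 - 7680x + 7680
∇ (D ∘ E_{-1} ∘ E_{-2}) f = 120x^3 - 1260x^2 + 4440x - 5250
(E_{-1} + ∇) (D ∘ E_{-1} ∘ E_{-2}) f = 30x^4 - 360x^3 + 1620x^2 - 3240x + 2430
∇ (E_{-1} + ∇) (D ∘ E_{-1} ∘ E_{-2}) f = 120x^3 - 1260x^2 + 4440x - 5250

the image equals g(x) = 120x^3 - 1260x^2 + 4440x - 5250


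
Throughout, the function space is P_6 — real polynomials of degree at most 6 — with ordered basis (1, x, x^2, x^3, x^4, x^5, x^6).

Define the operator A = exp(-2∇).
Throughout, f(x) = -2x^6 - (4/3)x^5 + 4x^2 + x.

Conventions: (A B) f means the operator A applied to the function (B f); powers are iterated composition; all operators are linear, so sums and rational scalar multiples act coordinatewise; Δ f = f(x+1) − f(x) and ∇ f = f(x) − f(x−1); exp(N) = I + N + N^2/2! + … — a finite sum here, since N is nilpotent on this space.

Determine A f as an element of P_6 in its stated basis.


the result is g(x) = -2x^6 + (68/3)x^5 - (500/3)x^4 + 800x^3 - (7568/3)x^2 + (14419/3)x - 12698/3

order-1 term: 24x^5 - (140/3)x^4 + (160/3)x^3 - (100/3)x^2 - (16/3)x + 14/3
order-2 term: -120x^4 + (1280/3)x^3 - 680x^2 + (1600/3)x - 152
order-3 term: 320x^3 - (4000/3)x^2 + 2080x - 3520/3
order-4 term: -480x^2 + (5440/3)x - 5600/3
order-5 term: 384x - 2752/3
order-6 term: -128
the series for exp(-2∇) f terminates at order 6
exp(-2∇) f = -2x^6 + (68/3)x^5 - (500/3)x^4 + 800x^3 - (7568/3)x^2 + (14419/3)x - 12698/3


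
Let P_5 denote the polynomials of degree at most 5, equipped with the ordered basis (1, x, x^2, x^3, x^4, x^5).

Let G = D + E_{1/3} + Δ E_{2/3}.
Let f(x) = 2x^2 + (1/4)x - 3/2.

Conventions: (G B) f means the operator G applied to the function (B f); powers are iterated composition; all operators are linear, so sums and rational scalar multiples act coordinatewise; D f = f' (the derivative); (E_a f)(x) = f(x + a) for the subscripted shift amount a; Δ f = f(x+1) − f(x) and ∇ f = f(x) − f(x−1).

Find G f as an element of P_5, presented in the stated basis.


the image equals g(x) = 2x^2 + (115/12)x + 143/36

D f = 4x + 1/4
E_{1/3} f = 2x^2 + (19/12)x - 43/36
E_{2/3} f = 2x^2 + (35/12)x - 4/9
Δ E_{2/3} f = 4x + 59/12
(D + E_{1/3} + Δ E_{2/3}) f = 2x^2 + (115/12)x + 143/36


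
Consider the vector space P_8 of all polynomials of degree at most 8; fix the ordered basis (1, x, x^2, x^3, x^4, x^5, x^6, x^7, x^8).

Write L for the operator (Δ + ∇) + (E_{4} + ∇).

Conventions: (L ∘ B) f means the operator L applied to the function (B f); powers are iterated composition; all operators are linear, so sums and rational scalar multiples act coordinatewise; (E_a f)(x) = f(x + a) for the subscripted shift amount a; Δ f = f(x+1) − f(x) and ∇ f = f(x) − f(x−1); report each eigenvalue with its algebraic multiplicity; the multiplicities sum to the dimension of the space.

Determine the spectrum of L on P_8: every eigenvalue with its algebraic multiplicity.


image of 1: 1
image of x: x + 7
image of x^2: x^2 + 14x + 15
image of x^3: x^3 + 21x^2 + 45x + 67
image of x^4: x^4 + 28x^3 + 90x^2 + 268x + 255
image of x^5: x^5 + 35x^4 + 150x^3 + 670x^2 + 1275x + 1027
image of x^6: x^6 + 42x^5 + 225x^4 + 1340x^3 + 3825x^2 + 6162x + 4095
image of x^7: x^7 + 49x^6 + 315x^5 + 2345x^4 + 8925x^3 + 21567x^2 + 28665x + 16387
image of x^8: x^8 + 56x^7 + 420x^6 + 3752x^5 + 17850x^4 + 57512x^3 + 114660x^2 + 131096x + 65535
the matrix is upper triangular; its diagonal is (1, 1, 1, 1, 1, 1, 1, 1, 1)
for a triangular matrix the eigenvalues are the diagonal entries, with algebraic multiplicity their repetition count

λ = 1 (multiplicity 9)


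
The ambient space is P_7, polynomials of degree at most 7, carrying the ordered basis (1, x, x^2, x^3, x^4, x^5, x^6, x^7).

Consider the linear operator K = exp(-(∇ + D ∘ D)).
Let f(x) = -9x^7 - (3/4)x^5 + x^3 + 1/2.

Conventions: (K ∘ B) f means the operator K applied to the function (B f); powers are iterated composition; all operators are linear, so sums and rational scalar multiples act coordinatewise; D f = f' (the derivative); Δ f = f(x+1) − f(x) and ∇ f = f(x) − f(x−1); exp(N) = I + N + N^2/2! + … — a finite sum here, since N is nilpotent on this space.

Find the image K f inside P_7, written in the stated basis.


order-1 term: 63x^6 + 189x^5 + (1275/4)x^4 - (615/2)x^3 + (387/2)x^2 - (279/4)x + 35/4
order-2 term: -189x^5 - 945x^4 - (4425/2)x^3 - (1935/2)x^2 - (345/4)x + 753/4
order-3 term: 315x^4 + 1890x^3 + (9465/2)x^2 + (7605/2)x + 3347/4
order-4 term: -315x^3 - 1890x^2 - (16395/4)x - 5055/2
order-5 term: 189x^2 + 945x + 5043/4
order-6 term: -63x - 189
order-7 term: 9
the series for exp(-(∇ + D ∘ D)) f terminates at order 7
exp(-(∇ + D ∘ D)) f = -9x^7 + 63x^6 - (3/4)x^5 - (1245/4)x^4 - 944x^3 + (4515/2)x^2 + (1719/4)x - 825/2

the image equals g(x) = -9x^7 + 63x^6 - (3/4)x^5 - (1245/4)x^4 - 944x^3 + (4515/2)x^2 + (1719/4)x - 825/2


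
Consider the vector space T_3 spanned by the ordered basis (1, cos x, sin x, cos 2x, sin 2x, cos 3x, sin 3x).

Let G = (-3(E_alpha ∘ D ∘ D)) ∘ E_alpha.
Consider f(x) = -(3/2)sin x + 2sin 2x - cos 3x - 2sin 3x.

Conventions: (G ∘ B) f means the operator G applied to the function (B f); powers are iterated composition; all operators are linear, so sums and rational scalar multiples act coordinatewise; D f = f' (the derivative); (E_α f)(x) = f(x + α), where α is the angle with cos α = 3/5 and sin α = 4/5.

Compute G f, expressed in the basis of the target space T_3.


E_alpha f = -(6/5)cos x - (9/10)sin x + (48/25)cos 2x - (14/25)sin 2x + (29/125)cos 3x + (278/125)sin 3x
D E_alpha f = -(9/10)cos x + (6/5)sin x - (28/25)cos 2x - (96/25)sin 2x + (834/125)cos 3x - (87/125)sin 3x
D D E_alpha f = (6/5)cos x + (9/10)sin x - (192/25)cos 2x + (56/25)sin 2x - (261/125)cos 3x - (2502/125)sin 3x
E_alpha (D ∘ D) E_alpha f = (36/25)cos x - (21/50)sin x + (2688/625)cos 2x + (4216/625)sin 2x - (79551/15625)cos 3x + (304218/15625)sin 3x
(-3(E_alpha ∘ D ∘ D)) E_alpha f = -(108/25)cos x + (63/50)sin x - (8064/625)cos 2x - (12648/625)sin 2x + (238653/15625)cos 3x - (912654/15625)sin 3x

the image equals g(x) = -(108/25)cos x + (63/50)sin x - (8064/625)cos 2x - (12648/625)sin 2x + (238653/15625)cos 3x - (912654/15625)sin 3x


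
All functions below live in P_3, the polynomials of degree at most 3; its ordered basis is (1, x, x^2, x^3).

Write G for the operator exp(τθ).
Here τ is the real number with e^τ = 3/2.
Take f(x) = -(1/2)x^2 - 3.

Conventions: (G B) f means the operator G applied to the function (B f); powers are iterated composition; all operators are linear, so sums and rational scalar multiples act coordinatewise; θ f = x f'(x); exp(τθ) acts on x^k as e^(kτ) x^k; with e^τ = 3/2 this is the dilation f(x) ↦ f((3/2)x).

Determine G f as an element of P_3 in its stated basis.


the result is g(x) = -(9/8)x^2 - 3

exp(τθ) x^k = e^(kτ) x^k; with e^τ = 3/2 this sends x^k to (3/2)^k x^k
x^2 ↦ 9/4 x^2
applying this coordinatewise to f: exp(τθ) f = -(9/8)x^2 - 3


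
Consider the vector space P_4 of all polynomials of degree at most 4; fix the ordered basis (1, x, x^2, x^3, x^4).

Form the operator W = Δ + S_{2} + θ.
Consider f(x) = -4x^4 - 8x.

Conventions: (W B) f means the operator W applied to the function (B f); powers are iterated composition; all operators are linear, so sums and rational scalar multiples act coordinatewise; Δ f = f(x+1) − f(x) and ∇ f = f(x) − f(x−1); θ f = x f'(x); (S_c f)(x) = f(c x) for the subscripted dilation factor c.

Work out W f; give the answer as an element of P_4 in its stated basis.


the result is g(x) = -80x^4 - 16x^3 - 24x^2 - 40x - 12

Δ f = -16x^3 - 24x^2 - 16x - 12
S_{2} f = -64x^4 - 16x
θ f = -16x^4 - 8x
(Δ + S_{2} + θ) f = -80x^4 - 16x^3 - 24x^2 - 40x - 12


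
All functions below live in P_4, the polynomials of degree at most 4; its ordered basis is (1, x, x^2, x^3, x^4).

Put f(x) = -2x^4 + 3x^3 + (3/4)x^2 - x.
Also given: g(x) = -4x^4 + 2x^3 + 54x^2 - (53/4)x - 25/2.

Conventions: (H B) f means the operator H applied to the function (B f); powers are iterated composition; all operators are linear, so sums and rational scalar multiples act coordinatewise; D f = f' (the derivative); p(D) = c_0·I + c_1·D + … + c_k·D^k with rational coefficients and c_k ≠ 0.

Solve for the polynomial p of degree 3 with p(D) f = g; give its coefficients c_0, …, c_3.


D^0 f = -2x^4 + 3x^3 + (3/4)x^2 - x
D^1 f = -8x^3 + 9x^2 + (3/2)x - 1
D^2 f = -24x^2 + 18x + 3/2
D^3 f = -48x + 18
matching coefficients of g against c_0 f + c_1 Df + … from the top degree down determines the c_i
solution: c_0 = 2, c_1 = 1/2, c_2 = -2, c_3 = -1/2

c_0 = 2, c_1 = 1/2, c_2 = -2, c_3 = -1/2


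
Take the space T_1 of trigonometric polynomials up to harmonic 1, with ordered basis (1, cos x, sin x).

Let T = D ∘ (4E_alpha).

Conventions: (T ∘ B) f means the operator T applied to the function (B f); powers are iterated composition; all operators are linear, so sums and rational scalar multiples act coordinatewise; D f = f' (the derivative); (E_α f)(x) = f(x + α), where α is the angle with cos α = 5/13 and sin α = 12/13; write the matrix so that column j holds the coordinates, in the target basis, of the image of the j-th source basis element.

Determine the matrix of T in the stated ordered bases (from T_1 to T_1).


image of 1: 0
image of cos x: -(48/13)cos x - (20/13)sin x
image of sin x: (20/13)cos x - (48/13)sin x
each image's coordinates form column j of the matrix

the matrix is [[0, 0, 0]; [0, -48/13, 20/13]; [0, -20/13, -48/13]] (rows listed top to bottom)


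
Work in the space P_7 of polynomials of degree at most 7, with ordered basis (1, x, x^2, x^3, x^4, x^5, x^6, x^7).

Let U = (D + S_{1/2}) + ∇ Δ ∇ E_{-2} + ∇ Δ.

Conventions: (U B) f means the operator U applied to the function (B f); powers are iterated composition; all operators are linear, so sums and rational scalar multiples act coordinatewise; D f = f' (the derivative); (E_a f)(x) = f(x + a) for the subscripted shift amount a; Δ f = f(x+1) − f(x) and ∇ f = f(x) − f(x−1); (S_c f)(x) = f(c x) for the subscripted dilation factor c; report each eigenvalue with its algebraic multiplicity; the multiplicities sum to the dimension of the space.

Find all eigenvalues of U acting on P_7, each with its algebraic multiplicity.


image of 1: 1
image of x: (1/2)x + 1
image of x^2: (1/4)x^2 + 2x + 2
image of x^3: (1/8)x^3 + 3x^2 + 6x + 6
image of x^4: (1/16)x^4 + 4x^3 + 12x^2 + 24x - 58
image of x^5: (1/32)x^5 + 5x^4 + 20x^3 + 60x^2 - 290x + 390
image of x^6: (1/64)x^6 + 6x^5 + 30x^4 + 120x^3 - 870x^2 + 2340x - 2098
image of x^7: (1/128)x^7 + 7x^6 + 42x^5 + 210x^4 - 2030x^3 + 8190x^2 - 14686x + 10206
the matrix is upper triangular; its diagonal is (1, 1/2, 1/4, 1/8, 1/16, 1/32, 1/64, 1/128)
for a triangular matrix the eigenvalues are the diagonal entries, with algebraic multiplicity their repetition count

λ = 1/128 (multiplicity 1), λ = 1/64 (multiplicity 1), λ = 1/32 (multiplicity 1), λ = 1/16 (multiplicity 1), λ = 1/8 (multiplicity 1), λ = 1/4 (multiplicity 1), λ = 1/2 (multiplicity 1), λ = 1 (multiplicity 1)


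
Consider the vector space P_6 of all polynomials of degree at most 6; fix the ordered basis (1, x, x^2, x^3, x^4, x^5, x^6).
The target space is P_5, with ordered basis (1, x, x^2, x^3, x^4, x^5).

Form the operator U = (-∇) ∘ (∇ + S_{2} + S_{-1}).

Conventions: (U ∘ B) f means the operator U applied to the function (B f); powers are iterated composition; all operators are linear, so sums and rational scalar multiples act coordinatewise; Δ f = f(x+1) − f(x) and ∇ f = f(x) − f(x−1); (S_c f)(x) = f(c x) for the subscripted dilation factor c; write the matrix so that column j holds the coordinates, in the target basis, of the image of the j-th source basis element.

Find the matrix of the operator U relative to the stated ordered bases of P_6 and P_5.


the matrix is [[0, -1, 3, -1, 3, -1, 3]; [0, 0, -10, 15, -44, 85, -210]; [0, 0, 0, -21, 90, -250, 765]; [0, 0, 0, 0, -68, 290, -1180]; [0, 0, 0, 0, 0, -155, 945]; [0, 0, 0, 0, 0, 0, -390]] (rows listed top to bottom)

image of 1: 0
image of x: -1
image of x^2: -10x + 3
image of x^3: -21x^2 + 15x - 1
image of x^4: -68x^3 + 90x^2 - 44x + 3
image of x^5: -155x^4 + 290x^3 - 250x^2 + 85x - 1
image of x^6: -390x^5 + 945x^4 - 1180x^3 + 765x^2 - 210x + 3
each image's coordinates form column j of the matrix


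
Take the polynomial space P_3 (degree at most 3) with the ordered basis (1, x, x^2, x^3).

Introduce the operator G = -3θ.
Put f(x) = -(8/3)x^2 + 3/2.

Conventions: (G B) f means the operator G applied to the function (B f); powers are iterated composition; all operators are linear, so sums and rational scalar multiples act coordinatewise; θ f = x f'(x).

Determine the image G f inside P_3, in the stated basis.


θ f = -(16/3)x^2
(-3θ) f = 16x^2

g(x) = 16x^2


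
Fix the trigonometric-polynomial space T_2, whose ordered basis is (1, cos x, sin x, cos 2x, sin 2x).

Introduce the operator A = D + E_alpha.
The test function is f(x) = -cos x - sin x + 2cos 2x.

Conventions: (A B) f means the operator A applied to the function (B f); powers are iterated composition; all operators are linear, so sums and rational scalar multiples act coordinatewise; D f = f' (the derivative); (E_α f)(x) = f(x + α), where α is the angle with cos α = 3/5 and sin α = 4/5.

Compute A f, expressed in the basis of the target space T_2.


g(x) = -(12/5)cos x + (6/5)sin x - (14/25)cos 2x - (148/25)sin 2x

D f = -cos x + sin x - 4sin 2x
E_alpha f = -(7/5)cos x + (1/5)sin x - (14/25)cos 2x - (48/25)sin 2x
(D + E_alpha) f = -(12/5)cos x + (6/5)sin x - (14/25)cos 2x - (148/25)sin 2x


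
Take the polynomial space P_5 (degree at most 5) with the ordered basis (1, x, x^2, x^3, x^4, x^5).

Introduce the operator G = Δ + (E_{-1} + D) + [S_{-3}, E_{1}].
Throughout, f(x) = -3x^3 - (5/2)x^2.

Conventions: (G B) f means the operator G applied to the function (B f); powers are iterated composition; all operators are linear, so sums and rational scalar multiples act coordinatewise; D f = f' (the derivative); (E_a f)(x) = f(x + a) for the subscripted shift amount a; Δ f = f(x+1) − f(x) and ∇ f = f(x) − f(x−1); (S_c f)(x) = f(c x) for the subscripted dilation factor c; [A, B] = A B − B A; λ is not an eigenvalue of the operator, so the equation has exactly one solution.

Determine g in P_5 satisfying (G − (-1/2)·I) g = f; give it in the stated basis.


write g with unknown coordinates in the stated basis and equate coefficients in (G − (-1/2)·I) g = f
solving from the highest basis element down gives g = -2x^3 + (439/3)x^2 + (20252/9)x - 185708/27
check: G g = -2x^3 - (227/3)x^2 - (10126/9)x + 92854/27
so G g − (-1/2)·g = -3x^3 - (5/2)x^2 = f ✓

the result is g(x) = -2x^3 + (439/3)x^2 + (20252/9)x - 185708/27


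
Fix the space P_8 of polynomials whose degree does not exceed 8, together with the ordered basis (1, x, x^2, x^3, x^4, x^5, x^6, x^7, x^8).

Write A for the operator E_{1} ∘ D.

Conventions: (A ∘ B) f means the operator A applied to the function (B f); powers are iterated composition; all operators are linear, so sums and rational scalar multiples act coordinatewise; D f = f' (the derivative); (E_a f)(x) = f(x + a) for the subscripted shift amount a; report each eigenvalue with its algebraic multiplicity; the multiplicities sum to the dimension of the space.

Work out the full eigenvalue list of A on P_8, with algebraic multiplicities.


λ = 0 (multiplicity 9)

image of 1: 0
image of x: 1
image of x^2: 2x + 2
image of x^3: 3x^2 + 6x + 3
image of x^4: 4x^3 + 12x^2 + 12x + 4
image of x^5: 5x^4 + 20x^3 + 30x^2 + 20x + 5
image of x^6: 6x^5 + 30x^4 + 60x^3 + 60x^2 + 30x + 6
image of x^7: 7x^6 + 42x^5 + 105x^4 + 140x^3 + 105x^2 + 42x + 7
image of x^8: 8x^7 + 56x^6 + 168x^5 + 280x^4 + 280x^3 + 168x^2 + 56x + 8
the matrix is upper triangular; its diagonal is (0, 0, 0, 0, 0, 0, 0, 0, 0)
for a triangular matrix the eigenvalues are the diagonal entries, with algebraic multiplicity their repetition count


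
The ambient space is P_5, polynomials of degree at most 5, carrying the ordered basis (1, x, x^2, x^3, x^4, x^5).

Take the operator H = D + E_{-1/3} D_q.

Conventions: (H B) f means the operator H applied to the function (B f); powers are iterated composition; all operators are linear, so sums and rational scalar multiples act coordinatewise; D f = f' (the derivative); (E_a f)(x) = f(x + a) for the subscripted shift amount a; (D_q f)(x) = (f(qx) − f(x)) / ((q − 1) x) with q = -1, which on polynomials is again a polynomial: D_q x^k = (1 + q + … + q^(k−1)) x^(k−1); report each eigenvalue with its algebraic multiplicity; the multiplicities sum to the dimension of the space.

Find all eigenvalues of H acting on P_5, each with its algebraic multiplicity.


λ = 0 (multiplicity 6)

image of 1: 0
image of x: 2
image of x^2: 2x
image of x^3: 4x^2 - (2/3)x + 1/9
image of x^4: 4x^3
image of x^5: 6x^4 - (4/3)x^3 + (2/3)x^2 - (4/27)x + 1/81
the matrix is upper triangular; its diagonal is (0, 0, 0, 0, 0, 0)
for a triangular matrix the eigenvalues are the diagonal entries, with algebraic multiplicity their repetition count


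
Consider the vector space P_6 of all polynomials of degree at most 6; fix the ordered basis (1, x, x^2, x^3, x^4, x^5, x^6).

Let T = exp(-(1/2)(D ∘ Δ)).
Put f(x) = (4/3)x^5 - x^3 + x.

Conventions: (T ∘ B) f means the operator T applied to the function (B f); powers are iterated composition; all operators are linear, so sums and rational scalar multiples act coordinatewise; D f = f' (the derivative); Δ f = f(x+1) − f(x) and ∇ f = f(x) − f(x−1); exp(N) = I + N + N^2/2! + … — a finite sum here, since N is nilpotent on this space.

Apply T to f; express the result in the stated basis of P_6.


the image equals g(x) = (4/3)x^5 - (43/3)x^3 - 20x^2 + (32/3)x + 109/6

order-1 term: -(40/3)x^3 - 20x^2 - (31/3)x - 11/6
order-2 term: 20x + 20
the series for exp(-(1/2)(D ∘ Δ)) f terminates at order 2
exp(-(1/2)(D ∘ Δ)) f = (4/3)x^5 - (43/3)x^3 - 20x^2 + (32/3)x + 109/6


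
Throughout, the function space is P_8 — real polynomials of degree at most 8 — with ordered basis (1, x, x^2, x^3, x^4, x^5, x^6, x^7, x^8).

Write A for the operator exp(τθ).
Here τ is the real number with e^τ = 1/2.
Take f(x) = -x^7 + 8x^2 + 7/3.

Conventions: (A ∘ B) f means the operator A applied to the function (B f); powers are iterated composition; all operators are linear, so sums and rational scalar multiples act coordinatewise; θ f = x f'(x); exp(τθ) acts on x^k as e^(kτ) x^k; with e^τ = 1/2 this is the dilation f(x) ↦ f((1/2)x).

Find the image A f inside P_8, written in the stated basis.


exp(τθ) x^k = e^(kτ) x^k; with e^τ = 1/2 this sends x^k to (1/2)^k x^k
x^2 ↦ 1/4 x^2
x^7 ↦ 1/128 x^7
applying this coordinatewise to f: exp(τθ) f = -(1/128)x^7 + 2x^2 + 7/3

g(x) = -(1/128)x^7 + 2x^2 + 7/3


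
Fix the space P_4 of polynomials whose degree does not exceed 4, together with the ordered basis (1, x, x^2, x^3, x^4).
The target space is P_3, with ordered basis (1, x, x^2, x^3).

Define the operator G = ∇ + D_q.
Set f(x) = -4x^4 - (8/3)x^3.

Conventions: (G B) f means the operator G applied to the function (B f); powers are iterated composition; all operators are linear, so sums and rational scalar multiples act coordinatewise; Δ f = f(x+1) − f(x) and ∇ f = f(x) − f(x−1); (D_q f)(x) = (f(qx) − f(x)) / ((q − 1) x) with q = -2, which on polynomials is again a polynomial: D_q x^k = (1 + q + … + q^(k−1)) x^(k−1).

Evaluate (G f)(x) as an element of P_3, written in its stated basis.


the image equals g(x) = 4x^3 + 8x^2 - 8x + 4/3

∇ f = -16x^3 + 16x^2 - 8x + 4/3
D_q f = 20x^3 - 8x^2
(∇ + D_q) f = 4x^3 + 8x^2 - 8x + 4/3


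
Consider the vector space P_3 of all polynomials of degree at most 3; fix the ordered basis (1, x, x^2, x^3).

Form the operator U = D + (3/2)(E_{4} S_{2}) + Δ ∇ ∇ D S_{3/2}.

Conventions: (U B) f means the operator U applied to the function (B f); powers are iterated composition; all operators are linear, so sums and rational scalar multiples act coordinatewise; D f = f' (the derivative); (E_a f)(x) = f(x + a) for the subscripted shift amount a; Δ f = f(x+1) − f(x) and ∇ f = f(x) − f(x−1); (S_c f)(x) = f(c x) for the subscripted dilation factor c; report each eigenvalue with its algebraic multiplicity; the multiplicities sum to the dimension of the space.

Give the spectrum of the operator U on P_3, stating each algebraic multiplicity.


image of 1: 3/2
image of x: 3x + 13
image of x^2: 6x^2 + 50x + 96
image of x^3: 12x^3 + 147x^2 + 576x + 768
the matrix is upper triangular; its diagonal is (3/2, 3, 6, 12)
for a triangular matrix the eigenvalues are the diagonal entries, with algebraic multiplicity their repetition count

λ = 3/2 (multiplicity 1), λ = 3 (multiplicity 1), λ = 6 (multiplicity 1), λ = 12 (multiplicity 1)


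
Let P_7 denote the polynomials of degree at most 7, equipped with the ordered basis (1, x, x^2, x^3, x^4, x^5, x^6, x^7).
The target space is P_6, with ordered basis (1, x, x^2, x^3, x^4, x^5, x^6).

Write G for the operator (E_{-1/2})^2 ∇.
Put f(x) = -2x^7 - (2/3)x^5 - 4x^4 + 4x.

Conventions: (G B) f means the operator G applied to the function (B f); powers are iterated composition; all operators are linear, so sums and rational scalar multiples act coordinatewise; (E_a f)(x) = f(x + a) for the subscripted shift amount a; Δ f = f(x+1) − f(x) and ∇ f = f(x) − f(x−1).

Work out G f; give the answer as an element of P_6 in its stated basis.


∇ f = -14x^6 + 42x^5 - (220/3)x^4 + (182/3)x^3 - (74/3)x^2 + (4/3)x + 16/3
E_{-1/2} ∇ f = -14x^6 + 84x^5 - (1385/6)x^4 + (1042/3)x^3 - (6991/24)x^2 + (1487/12)x - 1459/96
E_{-1/2} E_{-1/2} ∇ f = -14x^6 + 126x^5 - (1480/3)x^4 + 1054x^3 - (3830/3)x^2 + 820x - 632/3

g(x) = -14x^6 + 126x^5 - (1480/3)x^4 + 1054x^3 - (3830/3)x^2 + 820x - 632/3


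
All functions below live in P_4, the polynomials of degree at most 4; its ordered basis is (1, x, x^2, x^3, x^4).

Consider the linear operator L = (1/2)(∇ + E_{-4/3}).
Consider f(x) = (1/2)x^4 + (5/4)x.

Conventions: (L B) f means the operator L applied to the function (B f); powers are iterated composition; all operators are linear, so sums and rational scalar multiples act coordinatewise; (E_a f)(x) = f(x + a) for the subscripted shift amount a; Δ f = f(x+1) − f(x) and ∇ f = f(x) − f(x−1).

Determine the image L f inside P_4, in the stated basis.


∇ f = 2x^3 - 3x^2 + 2x + 3/4
E_{-4/3} f = (1/2)x^4 - (8/3)x^3 + (16/3)x^2 - (377/108)x - 7/81
(∇ + E_{-4/3}) f = (1/2)x^4 - (2/3)x^3 + (7/3)x^2 - (161/108)x + 215/324
((1/2)(∇ + E_{-4/3})) f = (1/4)x^4 - (1/3)x^3 + (7/6)x^2 - (161/216)x + 215/648

g(x) = (1/4)x^4 - (1/3)x^3 + (7/6)x^2 - (161/216)x + 215/648


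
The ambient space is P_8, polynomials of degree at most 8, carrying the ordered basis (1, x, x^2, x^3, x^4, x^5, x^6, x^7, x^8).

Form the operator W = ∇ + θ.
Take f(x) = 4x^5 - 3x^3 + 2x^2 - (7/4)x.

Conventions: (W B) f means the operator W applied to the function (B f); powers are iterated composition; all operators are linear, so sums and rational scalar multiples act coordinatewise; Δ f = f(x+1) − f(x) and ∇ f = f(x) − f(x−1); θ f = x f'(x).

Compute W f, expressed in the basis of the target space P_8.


∇ f = 20x^4 - 40x^3 + 31x^2 - 7x - 11/4
θ f = 20x^5 - 9x^3 + 4x^2 - (7/4)x
(∇ + θ) f = 20x^5 + 20x^4 - 49x^3 + 35x^2 - (35/4)x - 11/4

the image equals g(x) = 20x^5 + 20x^4 - 49x^3 + 35x^2 - (35/4)x - 11/4


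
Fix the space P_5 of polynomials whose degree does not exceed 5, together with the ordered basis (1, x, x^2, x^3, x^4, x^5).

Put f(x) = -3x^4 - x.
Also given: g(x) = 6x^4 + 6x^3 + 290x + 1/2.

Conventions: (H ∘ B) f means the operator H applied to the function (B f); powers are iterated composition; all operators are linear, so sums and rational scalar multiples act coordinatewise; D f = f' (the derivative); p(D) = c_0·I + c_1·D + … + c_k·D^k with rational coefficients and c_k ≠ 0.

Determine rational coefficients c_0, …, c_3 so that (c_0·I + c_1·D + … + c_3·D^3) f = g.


D^0 f = -3x^4 - x
D^1 f = -12x^3 - 1
D^2 f = -36x^2
D^3 f = -72x
matching coefficients of g against c_0 f + c_1 Df + … from the top degree down determines the c_i
solution: c_0 = -2, c_1 = -1/2, c_2 = 0, c_3 = -4

c_0 = -2, c_1 = -1/2, c_2 = 0, c_3 = -4


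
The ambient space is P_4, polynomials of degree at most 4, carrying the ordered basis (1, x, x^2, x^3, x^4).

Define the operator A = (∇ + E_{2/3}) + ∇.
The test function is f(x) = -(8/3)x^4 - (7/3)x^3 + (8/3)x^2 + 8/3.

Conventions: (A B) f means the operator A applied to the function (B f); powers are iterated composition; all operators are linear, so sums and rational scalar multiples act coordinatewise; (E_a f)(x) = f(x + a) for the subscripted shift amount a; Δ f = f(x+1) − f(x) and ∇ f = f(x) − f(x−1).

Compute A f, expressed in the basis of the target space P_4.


∇ f = -(32/3)x^3 + 9x^2 + (5/3)x - 7/3
E_{2/3} f = -(8/3)x^4 - (85/9)x^3 - (82/9)x^2 - (220/81)x + 640/243
(∇ + E_{2/3}) f = -(8/3)x^4 - (181/9)x^3 - (1/9)x^2 - (85/81)x + 73/243
∇ f = -(32/3)x^3 + 9x^2 + (5/3)x - 7/3
((∇ + E_{2/3}) + ∇) f = -(8/3)x^4 - (277/9)x^3 + (80/9)x^2 + (50/81)x - 494/243

the image equals g(x) = -(8/3)x^4 - (277/9)x^3 + (80/9)x^2 + (50/81)x - 494/243
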